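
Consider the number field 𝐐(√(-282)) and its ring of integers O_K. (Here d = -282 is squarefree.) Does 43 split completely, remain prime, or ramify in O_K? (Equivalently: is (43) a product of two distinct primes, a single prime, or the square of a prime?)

Since -282 ≢ 1 mod 4, the ring of integers is ℤ[√-282] with discriminant 4·(-282) = -1128.
Since gcd(43, -1128) = 1 the prime 43 does not ramify.
Euler's criterion: (-282)^21 mod 43 = 42. Thus (-282|43) = -1.
d is a non-residue mod p, hence 43 remains inert in O_K.

43 remains inert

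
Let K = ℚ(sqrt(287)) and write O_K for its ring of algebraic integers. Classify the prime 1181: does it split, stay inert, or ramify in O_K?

inert — (1181) stays prime in O_K

287 mod 4 = 3, hence disc K = 4·287 = 1148 and O_K = ℤ[√287].
1181 ∤ 1148, so 1181 is unramified.
Compute (287/1181) via Euler: 287^((1181-1)/2) mod 1181 = 1180, so (287/1181) = -1.
d is a non-residue mod p, hence 1181 remains inert in O_K.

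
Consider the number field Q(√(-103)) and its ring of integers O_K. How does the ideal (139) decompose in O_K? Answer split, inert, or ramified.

-103 mod 4 = 1, hence disc K = -103 and O_K = ℤ[(1+√-103)/2].
139 ∤ -103, so 139 is unramified.
Compute (-103/139) via Euler: 36^((139-1)/2) mod 139 = 1, so (-103/139) = 1.
(-103/139) = 1, so 139 splits.

split — (139) = 𝔭₁𝔭₂ with 𝔭₁ ≠ 𝔭₂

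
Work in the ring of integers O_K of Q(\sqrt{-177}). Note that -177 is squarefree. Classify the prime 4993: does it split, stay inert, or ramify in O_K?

Since -177 ≢ 1 mod 4, the ring of integers is ℤ[√-177] with discriminant 4·(-177) = -708.
Since gcd(4993, -708) = 1 the prime 4993 does not ramify.
Legendre symbol by Euler's criterion: (-177/4993) ≡ (-177)^2496 ≡ 4992 (mod 4993), i.e. (-177/4993) = -1.
Legendre symbol -1 ⇒ 4993 is inert.

4993 remains inert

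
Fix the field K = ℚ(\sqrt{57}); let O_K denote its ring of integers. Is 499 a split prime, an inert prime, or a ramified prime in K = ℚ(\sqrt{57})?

Since 57 ≡ 1 mod 4, the ring of integers is ℤ[(1+√57)/2] with discriminant 57.
499 ∤ 57, so 499 is unramified.
Euler's criterion: 57^249 mod 499 = 1. Thus (57|499) = 1.
Legendre symbol 1 ⇒ 499 is split.

splits completely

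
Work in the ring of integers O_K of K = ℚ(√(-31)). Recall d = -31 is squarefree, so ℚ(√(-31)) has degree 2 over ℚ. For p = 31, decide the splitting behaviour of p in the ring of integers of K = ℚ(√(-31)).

d = -31 ≡ 1 (mod 4), so O_K = ℤ[(1+√-31)/2] and disc(K) = d = -31.
Ramification test: 31 | -31. The prime 31 ramifies in K.

p ramifies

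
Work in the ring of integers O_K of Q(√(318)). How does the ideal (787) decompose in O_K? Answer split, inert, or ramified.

318 mod 4 = 2, hence disc K = 4·318 = 1272 and O_K = ℤ[√318].
disc(K) = 1272 is not divisible by 787; 787 is unramified.
Legendre symbol by Euler's criterion: (318/787) ≡ 318^393 ≡ 786 (mod 787), i.e. (318/787) = -1.
Legendre symbol -1 ⇒ 787 is inert.

p is inert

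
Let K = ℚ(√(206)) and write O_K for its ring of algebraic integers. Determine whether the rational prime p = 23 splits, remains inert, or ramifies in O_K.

d = 206 ≡ 2 (mod 4), so O_K = ℤ[√206] and disc(K) = 4d = 824.
disc(K) = 824 is not divisible by 23; 23 is unramified.
Euler's criterion: 206^11 mod 23 = 22. Thus (206|23) = -1.
Legendre symbol -1 ⇒ 23 is inert.

inert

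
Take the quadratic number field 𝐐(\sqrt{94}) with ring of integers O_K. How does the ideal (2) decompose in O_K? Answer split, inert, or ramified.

ramifies in O_K

d = 94 ≡ 2 (mod 4), so O_K = ℤ[√94] and disc(K) = 4d = 376.
2 divides disc(K) = 376, so 2 ramifies.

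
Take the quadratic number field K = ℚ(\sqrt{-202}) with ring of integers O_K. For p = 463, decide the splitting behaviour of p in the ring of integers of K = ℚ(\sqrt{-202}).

d = -202 ≡ 2 (mod 4), so O_K = ℤ[√-202] and disc(K) = 4d = -808.
463 ∤ -808, so 463 is unramified.
(-202/463) = 261^231 mod 463 = 1, giving Legendre symbol 1.
Legendre symbol 1 ⇒ 463 is split.

splits completely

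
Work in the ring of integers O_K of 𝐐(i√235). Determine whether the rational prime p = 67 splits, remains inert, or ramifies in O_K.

p splits

d = -235 ≡ 1 (mod 4), so O_K = ℤ[(1+√-235)/2] and disc(K) = d = -235.
67 ∤ -235, so 67 is unramified.
(-235/67) = 33^33 mod 67 = 1, giving Legendre symbol 1.
Legendre symbol 1 ⇒ 67 is split.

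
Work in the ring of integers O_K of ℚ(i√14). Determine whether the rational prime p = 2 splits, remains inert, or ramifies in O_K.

Since -14 ≢ 1 mod 4, the ring of integers is ℤ[√-14] with discriminant 4·(-14) = -56.
2 divides disc(K) = -56, so 2 ramifies.

ramified — (2) = 𝔭²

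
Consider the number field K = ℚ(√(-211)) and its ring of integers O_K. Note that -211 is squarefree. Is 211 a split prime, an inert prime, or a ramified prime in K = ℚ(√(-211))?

Since -211 ≡ 1 mod 4, the ring of integers is ℤ[(1+√-211)/2] with discriminant -211.
211 divides disc(K) = -211, so 211 ramifies.

p ramifies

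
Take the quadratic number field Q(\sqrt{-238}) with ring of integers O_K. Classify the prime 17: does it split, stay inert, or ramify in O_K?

Since -238 ≢ 1 mod 4, the ring of integers is ℤ[√-238] with discriminant 4·(-238) = -952.
disc(K) = -952 = 17·(-56), so p = 17 is ramified.

ramified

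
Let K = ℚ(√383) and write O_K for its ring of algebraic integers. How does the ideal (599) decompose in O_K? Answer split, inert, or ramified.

599 remains inert

d = 383 ≡ 3 (mod 4), so O_K = ℤ[√383] and disc(K) = 4d = 1532.
disc(K) = 1532 is not divisible by 599; 599 is unramified.
Compute (383/599) via Euler: 383^((599-1)/2) mod 599 = 598, so (383/599) = -1.
d is a non-residue mod p, hence 599 remains inert in O_K.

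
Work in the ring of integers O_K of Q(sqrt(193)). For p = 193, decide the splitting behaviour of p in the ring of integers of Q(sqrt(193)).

193 mod 4 = 1, hence disc K = 193 and O_K = ℤ[(1+√193)/2].
Ramification test: 193 | 193. The prime 193 ramifies in K.

ramifies in O_K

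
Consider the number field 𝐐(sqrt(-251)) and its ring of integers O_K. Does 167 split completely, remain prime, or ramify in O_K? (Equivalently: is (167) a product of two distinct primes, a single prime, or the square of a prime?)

d = -251 ≡ 1 (mod 4), so O_K = ℤ[(1+√-251)/2] and disc(K) = d = -251.
167 ∤ -251, so 167 is unramified.
Euler's criterion: (-251)^83 mod 167 = 166. Thus (-251|167) = -1.
d is a non-residue mod p, hence 167 remains inert in O_K.

167 remains inert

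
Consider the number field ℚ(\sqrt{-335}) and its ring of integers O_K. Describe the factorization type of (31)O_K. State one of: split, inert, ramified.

31 remains inert

d = -335 ≡ 1 (mod 4), so O_K = ℤ[(1+√-335)/2] and disc(K) = d = -335.
Since gcd(31, -335) = 1 the prime 31 does not ramify.
(-335/31) = 6^15 mod 31 = 30, giving Legendre symbol -1.
Legendre symbol -1 ⇒ 31 is inert.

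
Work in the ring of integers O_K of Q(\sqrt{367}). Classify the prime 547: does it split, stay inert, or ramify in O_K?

Since 367 ≢ 1 mod 4, the ring of integers is ℤ[√367] with discriminant 4·367 = 1468.
547 ∤ 1468, so 547 is unramified.
Euler's criterion: 367^273 mod 547 = 1. Thus (367|547) = 1.
d is a quadratic residue mod p, hence 547 splits in O_K.

p splits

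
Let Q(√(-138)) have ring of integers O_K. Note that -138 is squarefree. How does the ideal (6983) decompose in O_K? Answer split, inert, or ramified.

d = -138 ≡ 2 (mod 4), so O_K = ℤ[√-138] and disc(K) = 4d = -552.
Since gcd(6983, -552) = 1 the prime 6983 does not ramify.
Compute (-138/6983) via Euler: 6845^((6983-1)/2) mod 6983 = 6982, so (-138/6983) = -1.
Legendre symbol -1 ⇒ 6983 is inert.

6983 remains inert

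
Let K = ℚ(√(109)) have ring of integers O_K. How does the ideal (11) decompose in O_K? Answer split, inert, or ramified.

109 mod 4 = 1, hence disc K = 109 and O_K = ℤ[(1+√109)/2].
Since gcd(11, 109) = 1 the prime 11 does not ramify.
Euler's criterion: 109^5 mod 11 = 10. Thus (109|11) = -1.
d is a non-residue mod p, hence 11 remains inert in O_K.

11 remains inert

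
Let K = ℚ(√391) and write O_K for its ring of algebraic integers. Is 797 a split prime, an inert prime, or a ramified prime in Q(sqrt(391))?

remains prime (inert)

d = 391 ≡ 3 (mod 4), so O_K = ℤ[√391] and disc(K) = 4d = 1564.
797 ∤ 1564, so 797 is unramified.
Euler's criterion: 391^398 mod 797 = 796. Thus (391|797) = -1.
(391/797) = -1, so 797 is inert.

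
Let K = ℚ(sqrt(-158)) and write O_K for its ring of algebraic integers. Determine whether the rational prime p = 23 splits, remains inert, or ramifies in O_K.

d = -158 ≡ 2 (mod 4), so O_K = ℤ[√-158] and disc(K) = 4d = -632.
23 ∤ -632, so 23 is unramified.
Euler's criterion: (-158)^11 mod 23 = 1. Thus (-158|23) = 1.
Legendre symbol 1 ⇒ 23 is split.

split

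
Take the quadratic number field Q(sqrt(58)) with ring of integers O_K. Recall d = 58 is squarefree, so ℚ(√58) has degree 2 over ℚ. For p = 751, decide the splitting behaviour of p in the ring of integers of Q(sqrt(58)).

inert — (751) stays prime in O_K

Since 58 ≢ 1 mod 4, the ring of integers is ℤ[√58] with discriminant 4·58 = 232.
751 ∤ 232, so 751 is unramified.
Euler's criterion: 58^375 mod 751 = 750. Thus (58|751) = -1.
Legendre symbol -1 ⇒ 751 is inert.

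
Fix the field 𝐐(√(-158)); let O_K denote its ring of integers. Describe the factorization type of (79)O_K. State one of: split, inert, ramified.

ramified — (79) = 𝔭²

-158 mod 4 = 2, hence disc K = 4·(-158) = -632 and O_K = ℤ[√-158].
79 divides disc(K) = -632, so 79 ramifies.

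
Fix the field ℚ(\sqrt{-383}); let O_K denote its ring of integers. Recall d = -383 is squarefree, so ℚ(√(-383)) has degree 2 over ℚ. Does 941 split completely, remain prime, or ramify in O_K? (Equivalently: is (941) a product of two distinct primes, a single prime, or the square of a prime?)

Since -383 ≡ 1 mod 4, the ring of integers is ℤ[(1+√-383)/2] with discriminant -383.
Since gcd(941, -383) = 1 the prime 941 does not ramify.
Legendre symbol by Euler's criterion: (-383/941) ≡ (-383)^470 ≡ 1 (mod 941), i.e. (-383/941) = 1.
Legendre symbol 1 ⇒ 941 is split.

941 splits in O_K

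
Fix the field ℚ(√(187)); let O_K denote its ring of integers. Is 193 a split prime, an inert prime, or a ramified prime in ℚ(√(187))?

187 mod 4 = 3, hence disc K = 4·187 = 748 and O_K = ℤ[√187].
disc(K) = 748 is not divisible by 193; 193 is unramified.
(187/193) = 187^96 mod 193 = 1, giving Legendre symbol 1.
(187/193) = 1, so 193 splits.

splits completely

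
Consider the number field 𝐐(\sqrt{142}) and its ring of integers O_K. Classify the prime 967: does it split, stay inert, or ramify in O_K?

142 mod 4 = 2, hence disc K = 4·142 = 568 and O_K = ℤ[√142].
disc(K) = 568 is not divisible by 967; 967 is unramified.
Compute (142/967) via Euler: 142^((967-1)/2) mod 967 = 1, so (142/967) = 1.
d is a quadratic residue mod p, hence 967 splits in O_K.

split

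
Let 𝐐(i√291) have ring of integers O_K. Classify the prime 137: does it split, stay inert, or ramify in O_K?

Since -291 ≡ 1 mod 4, the ring of integers is ℤ[(1+√-291)/2] with discriminant -291.
137 ∤ -291, so 137 is unramified.
(-291/137) = 120^68 mod 137 = 1, giving Legendre symbol 1.
(-291/137) = 1, so 137 splits.

p splits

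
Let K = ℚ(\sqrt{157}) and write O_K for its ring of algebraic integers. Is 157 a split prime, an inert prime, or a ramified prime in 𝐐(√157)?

ramified

Since 157 ≡ 1 mod 4, the ring of integers is ℤ[(1+√157)/2] with discriminant 157.
157 divides disc(K) = 157, so 157 ramifies.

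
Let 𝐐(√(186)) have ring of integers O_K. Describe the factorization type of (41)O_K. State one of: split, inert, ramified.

p is inert

d = 186 ≡ 2 (mod 4), so O_K = ℤ[√186] and disc(K) = 4d = 744.
disc(K) = 744 is not divisible by 41; 41 is unramified.
Compute (186/41) via Euler: 22^((41-1)/2) mod 41 = 40, so (186/41) = -1.
d is a non-residue mod p, hence 41 remains inert in O_K.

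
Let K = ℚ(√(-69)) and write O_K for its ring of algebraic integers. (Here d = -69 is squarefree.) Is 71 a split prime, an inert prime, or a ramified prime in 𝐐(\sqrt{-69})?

-69 mod 4 = 3, hence disc K = 4·(-69) = -276 and O_K = ℤ[√-69].
71 ∤ -276, so 71 is unramified.
Legendre symbol by Euler's criterion: (-69/71) ≡ (-69)^35 ≡ 1 (mod 71), i.e. (-69/71) = 1.
Legendre symbol 1 ⇒ 71 is split.

split — (71) = 𝔭₁𝔭₂ with 𝔭₁ ≠ 𝔭₂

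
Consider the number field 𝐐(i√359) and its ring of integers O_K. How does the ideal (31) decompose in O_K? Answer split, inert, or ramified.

-359 mod 4 = 1, hence disc K = -359 and O_K = ℤ[(1+√-359)/2].
disc(K) = -359 is not divisible by 31; 31 is unramified.
Euler's criterion: (-359)^15 mod 31 = 30. Thus (-359|31) = -1.
(-359/31) = -1, so 31 is inert.

p is inert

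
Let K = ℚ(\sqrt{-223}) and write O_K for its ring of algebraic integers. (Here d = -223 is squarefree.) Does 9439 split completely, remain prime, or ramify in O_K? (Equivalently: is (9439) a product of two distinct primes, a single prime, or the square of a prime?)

split — (9439) = 𝔭₁𝔭₂ with 𝔭₁ ≠ 𝔭₂

Since -223 ≡ 1 mod 4, the ring of integers is ℤ[(1+√-223)/2] with discriminant -223.
9439 ∤ -223, so 9439 is unramified.
Euler's criterion: (-223)^4719 mod 9439 = 1. Thus (-223|9439) = 1.
Legendre symbol 1 ⇒ 9439 is split.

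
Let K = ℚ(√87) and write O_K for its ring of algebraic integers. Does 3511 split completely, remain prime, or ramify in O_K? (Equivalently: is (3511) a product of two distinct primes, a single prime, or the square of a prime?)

splits completely

d = 87 ≡ 3 (mod 4), so O_K = ℤ[√87] and disc(K) = 4d = 348.
disc(K) = 348 is not divisible by 3511; 3511 is unramified.
Euler's criterion: 87^1755 mod 3511 = 1. Thus (87|3511) = 1.
Legendre symbol 1 ⇒ 3511 is split.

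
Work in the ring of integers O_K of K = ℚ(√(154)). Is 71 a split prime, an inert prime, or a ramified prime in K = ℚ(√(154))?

71 splits in O_K

d = 154 ≡ 2 (mod 4), so O_K = ℤ[√154] and disc(K) = 4d = 616.
disc(K) = 616 is not divisible by 71; 71 is unramified.
Legendre symbol by Euler's criterion: (154/71) ≡ 154^35 ≡ 1 (mod 71), i.e. (154/71) = 1.
(154/71) = 1, so 71 splits.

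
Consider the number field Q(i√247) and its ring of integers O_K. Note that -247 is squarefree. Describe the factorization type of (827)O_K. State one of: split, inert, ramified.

-247 mod 4 = 1, hence disc K = -247 and O_K = ℤ[(1+√-247)/2].
Since gcd(827, -247) = 1 the prime 827 does not ramify.
(-247/827) = 580^413 mod 827 = 1, giving Legendre symbol 1.
(-247/827) = 1, so 827 splits.

827 splits in O_K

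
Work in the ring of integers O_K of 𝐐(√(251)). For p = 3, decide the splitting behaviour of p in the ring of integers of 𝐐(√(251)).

remains prime (inert)

d = 251 ≡ 3 (mod 4), so O_K = ℤ[√251] and disc(K) = 4d = 1004.
3 ∤ 1004, so 3 is unramified.
Compute (251/3) via Euler: 2^((3-1)/2) mod 3 = 2, so (251/3) = -1.
Legendre symbol -1 ⇒ 3 is inert.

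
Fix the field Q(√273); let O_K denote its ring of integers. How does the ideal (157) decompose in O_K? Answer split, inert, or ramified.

inert — (157) stays prime in O_K

273 mod 4 = 1, hence disc K = 273 and O_K = ℤ[(1+√273)/2].
disc(K) = 273 is not divisible by 157; 157 is unramified.
(273/157) = 116^78 mod 157 = 156, giving Legendre symbol -1.
d is a non-residue mod p, hence 157 remains inert in O_K.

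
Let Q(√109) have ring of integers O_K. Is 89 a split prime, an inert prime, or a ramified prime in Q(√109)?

89 splits in O_K

Since 109 ≡ 1 mod 4, the ring of integers is ℤ[(1+√109)/2] with discriminant 109.
disc(K) = 109 is not divisible by 89; 89 is unramified.
Compute (109/89) via Euler: 20^((89-1)/2) mod 89 = 1, so (109/89) = 1.
d is a quadratic residue mod p, hence 89 splits in O_K.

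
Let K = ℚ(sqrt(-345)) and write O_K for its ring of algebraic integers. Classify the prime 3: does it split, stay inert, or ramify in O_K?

d = -345 ≡ 3 (mod 4), so O_K = ℤ[√-345] and disc(K) = 4d = -1380.
3 divides disc(K) = -1380, so 3 ramifies.

3 is ramified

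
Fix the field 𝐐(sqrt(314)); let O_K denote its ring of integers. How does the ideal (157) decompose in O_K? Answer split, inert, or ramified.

314 mod 4 = 2, hence disc K = 4·314 = 1256 and O_K = ℤ[√314].
Ramification test: 157 | 1256. The prime 157 ramifies in K.

157 is ramified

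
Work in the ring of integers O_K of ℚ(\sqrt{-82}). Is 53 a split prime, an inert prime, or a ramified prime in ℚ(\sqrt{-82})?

-82 mod 4 = 2, hence disc K = 4·(-82) = -328 and O_K = ℤ[√-82].
53 ∤ -328, so 53 is unramified.
Legendre symbol by Euler's criterion: (-82/53) ≡ (-82)^26 ≡ 1 (mod 53), i.e. (-82/53) = 1.
Legendre symbol 1 ⇒ 53 is split.

split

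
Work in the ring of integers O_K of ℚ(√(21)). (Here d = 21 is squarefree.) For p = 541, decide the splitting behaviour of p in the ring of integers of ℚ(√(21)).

p splits

d = 21 ≡ 1 (mod 4), so O_K = ℤ[(1+√21)/2] and disc(K) = d = 21.
Since gcd(541, 21) = 1 the prime 541 does not ramify.
(21/541) = 21^270 mod 541 = 1, giving Legendre symbol 1.
d is a quadratic residue mod p, hence 541 splits in O_K.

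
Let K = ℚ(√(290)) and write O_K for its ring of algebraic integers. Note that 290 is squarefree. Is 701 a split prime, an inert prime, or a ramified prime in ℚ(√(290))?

Since 290 ≢ 1 mod 4, the ring of integers is ℤ[√290] with discriminant 4·290 = 1160.
Since gcd(701, 1160) = 1 the prime 701 does not ramify.
Compute (290/701) via Euler: 290^((701-1)/2) mod 701 = 700, so (290/701) = -1.
d is a non-residue mod p, hence 701 remains inert in O_K.

inert — (701) stays prime in O_K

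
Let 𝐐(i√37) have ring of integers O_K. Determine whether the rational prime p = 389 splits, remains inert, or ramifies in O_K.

inert

d = -37 ≡ 3 (mod 4), so O_K = ℤ[√-37] and disc(K) = 4d = -148.
Since gcd(389, -148) = 1 the prime 389 does not ramify.
Legendre symbol by Euler's criterion: (-37/389) ≡ (-37)^194 ≡ 388 (mod 389), i.e. (-37/389) = -1.
Legendre symbol -1 ⇒ 389 is inert.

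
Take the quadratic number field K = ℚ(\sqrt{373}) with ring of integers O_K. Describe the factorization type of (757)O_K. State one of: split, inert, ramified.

373 mod 4 = 1, hence disc K = 373 and O_K = ℤ[(1+√373)/2].
757 ∤ 373, so 757 is unramified.
Euler's criterion: 373^378 mod 757 = 756. Thus (373|757) = -1.
(373/757) = -1, so 757 is inert.

p is inert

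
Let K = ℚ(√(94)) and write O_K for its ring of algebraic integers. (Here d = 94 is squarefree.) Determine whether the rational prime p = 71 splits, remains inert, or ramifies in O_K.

Since 94 ≢ 1 mod 4, the ring of integers is ℤ[√94] with discriminant 4·94 = 376.
disc(K) = 376 is not divisible by 71; 71 is unramified.
Euler's criterion: 94^35 mod 71 = 70. Thus (94|71) = -1.
(94/71) = -1, so 71 is inert.

inert — (71) stays prime in O_K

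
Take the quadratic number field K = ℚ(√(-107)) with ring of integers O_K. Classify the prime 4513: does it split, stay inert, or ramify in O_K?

d = -107 ≡ 1 (mod 4), so O_K = ℤ[(1+√-107)/2] and disc(K) = d = -107.
4513 ∤ -107, so 4513 is unramified.
Compute (-107/4513) via Euler: 4406^((4513-1)/2) mod 4513 = 1, so (-107/4513) = 1.
Legendre symbol 1 ⇒ 4513 is split.

4513 splits in O_K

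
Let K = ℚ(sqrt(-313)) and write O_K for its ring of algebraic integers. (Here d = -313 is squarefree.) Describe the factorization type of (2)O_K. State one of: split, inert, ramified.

2 is ramified

d = -313 ≡ 3 (mod 4), so O_K = ℤ[√-313] and disc(K) = 4d = -1252.
Ramification test: 2 | -1252. The prime 2 ramifies in K.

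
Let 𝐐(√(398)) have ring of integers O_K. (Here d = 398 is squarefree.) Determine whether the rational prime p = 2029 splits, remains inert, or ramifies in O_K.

Since 398 ≢ 1 mod 4, the ring of integers is ℤ[√398] with discriminant 4·398 = 1592.
disc(K) = 1592 is not divisible by 2029; 2029 is unramified.
Compute (398/2029) via Euler: 398^((2029-1)/2) mod 2029 = 1, so (398/2029) = 1.
Legendre symbol 1 ⇒ 2029 is split.

p splits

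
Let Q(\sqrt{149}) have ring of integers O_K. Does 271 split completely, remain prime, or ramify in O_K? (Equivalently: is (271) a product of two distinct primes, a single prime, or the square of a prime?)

Since 149 ≡ 1 mod 4, the ring of integers is ℤ[(1+√149)/2] with discriminant 149.
Since gcd(271, 149) = 1 the prime 271 does not ramify.
Euler's criterion: 149^135 mod 271 = 270. Thus (149|271) = -1.
Legendre symbol -1 ⇒ 271 is inert.

inert — (271) stays prime in O_K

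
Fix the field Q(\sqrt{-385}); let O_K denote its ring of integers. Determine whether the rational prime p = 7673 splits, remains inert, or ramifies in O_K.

p splits

-385 mod 4 = 3, hence disc K = 4·(-385) = -1540 and O_K = ℤ[√-385].
Since gcd(7673, -1540) = 1 the prime 7673 does not ramify.
Compute (-385/7673) via Euler: 7288^((7673-1)/2) mod 7673 = 1, so (-385/7673) = 1.
(-385/7673) = 1, so 7673 splits.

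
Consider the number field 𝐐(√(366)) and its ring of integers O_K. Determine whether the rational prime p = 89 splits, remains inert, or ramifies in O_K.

split — (89) = 𝔭₁𝔭₂ with 𝔭₁ ≠ 𝔭₂

d = 366 ≡ 2 (mod 4), so O_K = ℤ[√366] and disc(K) = 4d = 1464.
Since gcd(89, 1464) = 1 the prime 89 does not ramify.
(366/89) = 10^44 mod 89 = 1, giving Legendre symbol 1.
(366/89) = 1, so 89 splits.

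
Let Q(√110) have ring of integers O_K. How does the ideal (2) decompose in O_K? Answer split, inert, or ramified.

110 mod 4 = 2, hence disc K = 4·110 = 440 and O_K = ℤ[√110].
Ramification test: 2 | 440. The prime 2 ramifies in K.

ramified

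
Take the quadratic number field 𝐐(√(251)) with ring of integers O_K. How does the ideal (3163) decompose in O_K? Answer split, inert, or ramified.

Since 251 ≢ 1 mod 4, the ring of integers is ℤ[√251] with discriminant 4·251 = 1004.
Since gcd(3163, 1004) = 1 the prime 3163 does not ramify.
(251/3163) = 251^1581 mod 3163 = 1, giving Legendre symbol 1.
(251/3163) = 1, so 3163 splits.

splits completely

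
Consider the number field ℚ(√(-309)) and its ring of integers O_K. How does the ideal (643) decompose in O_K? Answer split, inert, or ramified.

p is inert

d = -309 ≡ 3 (mod 4), so O_K = ℤ[√-309] and disc(K) = 4d = -1236.
disc(K) = -1236 is not divisible by 643; 643 is unramified.
(-309/643) = 334^321 mod 643 = 642, giving Legendre symbol -1.
(-309/643) = -1, so 643 is inert.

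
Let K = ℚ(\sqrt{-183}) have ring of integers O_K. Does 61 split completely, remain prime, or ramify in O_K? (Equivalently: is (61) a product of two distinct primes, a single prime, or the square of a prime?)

61 is ramified

d = -183 ≡ 1 (mod 4), so O_K = ℤ[(1+√-183)/2] and disc(K) = d = -183.
Ramification test: 61 | -183. The prime 61 ramifies in K.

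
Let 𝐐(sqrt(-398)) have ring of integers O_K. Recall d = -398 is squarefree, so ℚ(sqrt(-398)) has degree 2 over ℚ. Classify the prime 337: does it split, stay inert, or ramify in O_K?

337 remains inert

d = -398 ≡ 2 (mod 4), so O_K = ℤ[√-398] and disc(K) = 4d = -1592.
Since gcd(337, -1592) = 1 the prime 337 does not ramify.
Compute (-398/337) via Euler: 276^((337-1)/2) mod 337 = 336, so (-398/337) = -1.
d is a non-residue mod p, hence 337 remains inert in O_K.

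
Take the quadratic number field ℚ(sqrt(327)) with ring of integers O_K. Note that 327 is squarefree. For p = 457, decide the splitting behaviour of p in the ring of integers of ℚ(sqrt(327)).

d = 327 ≡ 3 (mod 4), so O_K = ℤ[√327] and disc(K) = 4d = 1308.
Since gcd(457, 1308) = 1 the prime 457 does not ramify.
Compute (327/457) via Euler: 327^((457-1)/2) mod 457 = 1, so (327/457) = 1.
(327/457) = 1, so 457 splits.

p splits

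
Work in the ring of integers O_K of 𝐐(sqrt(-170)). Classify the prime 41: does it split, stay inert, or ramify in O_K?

inert

Since -170 ≢ 1 mod 4, the ring of integers is ℤ[√-170] with discriminant 4·(-170) = -680.
41 ∤ -680, so 41 is unramified.
Euler's criterion: (-170)^20 mod 41 = 40. Thus (-170|41) = -1.
Legendre symbol -1 ⇒ 41 is inert.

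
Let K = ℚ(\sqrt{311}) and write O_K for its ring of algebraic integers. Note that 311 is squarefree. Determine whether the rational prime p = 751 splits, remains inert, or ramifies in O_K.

Since 311 ≢ 1 mod 4, the ring of integers is ℤ[√311] with discriminant 4·311 = 1244.
751 ∤ 1244, so 751 is unramified.
Compute (311/751) via Euler: 311^((751-1)/2) mod 751 = 1, so (311/751) = 1.
Legendre symbol 1 ⇒ 751 is split.

split — (751) = 𝔭₁𝔭₂ with 𝔭₁ ≠ 𝔭₂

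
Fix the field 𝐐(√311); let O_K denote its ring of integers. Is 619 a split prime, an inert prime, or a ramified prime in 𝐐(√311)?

splits completely

Since 311 ≢ 1 mod 4, the ring of integers is ℤ[√311] with discriminant 4·311 = 1244.
619 ∤ 1244, so 619 is unramified.
Euler's criterion: 311^309 mod 619 = 1. Thus (311|619) = 1.
d is a quadratic residue mod p, hence 619 splits in O_K.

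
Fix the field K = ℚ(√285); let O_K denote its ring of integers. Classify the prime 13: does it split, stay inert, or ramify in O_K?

split — (13) = 𝔭₁𝔭₂ with 𝔭₁ ≠ 𝔭₂

Since 285 ≡ 1 mod 4, the ring of integers is ℤ[(1+√285)/2] with discriminant 285.
13 ∤ 285, so 13 is unramified.
Compute (285/13) via Euler: 12^((13-1)/2) mod 13 = 1, so (285/13) = 1.
(285/13) = 1, so 13 splits.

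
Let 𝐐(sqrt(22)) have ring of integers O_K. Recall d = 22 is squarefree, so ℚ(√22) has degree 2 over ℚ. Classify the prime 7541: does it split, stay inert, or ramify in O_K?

p splits

d = 22 ≡ 2 (mod 4), so O_K = ℤ[√22] and disc(K) = 4d = 88.
7541 ∤ 88, so 7541 is unramified.
Compute (22/7541) via Euler: 22^((7541-1)/2) mod 7541 = 1, so (22/7541) = 1.
d is a quadratic residue mod p, hence 7541 splits in O_K.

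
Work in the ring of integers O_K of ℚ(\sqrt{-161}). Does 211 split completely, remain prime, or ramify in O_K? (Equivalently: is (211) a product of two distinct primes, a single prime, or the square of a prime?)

d = -161 ≡ 3 (mod 4), so O_K = ℤ[√-161] and disc(K) = 4d = -644.
211 ∤ -644, so 211 is unramified.
Euler's criterion: (-161)^105 mod 211 = 210. Thus (-161|211) = -1.
d is a non-residue mod p, hence 211 remains inert in O_K.

p is inert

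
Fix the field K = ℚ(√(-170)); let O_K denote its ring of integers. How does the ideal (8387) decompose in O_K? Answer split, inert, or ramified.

Since -170 ≢ 1 mod 4, the ring of integers is ℤ[√-170] with discriminant 4·(-170) = -680.
Since gcd(8387, -680) = 1 the prime 8387 does not ramify.
(-170/8387) = 8217^4193 mod 8387 = 1, giving Legendre symbol 1.
Legendre symbol 1 ⇒ 8387 is split.

splits completely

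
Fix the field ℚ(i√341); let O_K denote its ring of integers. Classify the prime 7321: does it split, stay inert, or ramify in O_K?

inert — (7321) stays prime in O_K

Since -341 ≢ 1 mod 4, the ring of integers is ℤ[√-341] with discriminant 4·(-341) = -1364.
disc(K) = -1364 is not divisible by 7321; 7321 is unramified.
(-341/7321) = 6980^3660 mod 7321 = 7320, giving Legendre symbol -1.
Legendre symbol -1 ⇒ 7321 is inert.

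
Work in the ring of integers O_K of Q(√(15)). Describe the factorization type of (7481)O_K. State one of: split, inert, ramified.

inert

15 mod 4 = 3, hence disc K = 4·15 = 60 and O_K = ℤ[√15].
7481 ∤ 60, so 7481 is unramified.
Compute (15/7481) via Euler: 15^((7481-1)/2) mod 7481 = 7480, so (15/7481) = -1.
(15/7481) = -1, so 7481 is inert.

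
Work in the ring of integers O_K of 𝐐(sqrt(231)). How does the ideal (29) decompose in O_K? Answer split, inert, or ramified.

Since 231 ≢ 1 mod 4, the ring of integers is ℤ[√231] with discriminant 4·231 = 924.
Since gcd(29, 924) = 1 the prime 29 does not ramify.
(231/29) = 28^14 mod 29 = 1, giving Legendre symbol 1.
d is a quadratic residue mod p, hence 29 splits in O_K.

split — (29) = 𝔭₁𝔭₂ with 𝔭₁ ≠ 𝔭₂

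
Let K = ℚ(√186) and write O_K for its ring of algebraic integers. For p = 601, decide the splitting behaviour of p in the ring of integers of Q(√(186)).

Since 186 ≢ 1 mod 4, the ring of integers is ℤ[√186] with discriminant 4·186 = 744.
601 ∤ 744, so 601 is unramified.
Compute (186/601) via Euler: 186^((601-1)/2) mod 601 = 600, so (186/601) = -1.
Legendre symbol -1 ⇒ 601 is inert.

inert — (601) stays prime in O_K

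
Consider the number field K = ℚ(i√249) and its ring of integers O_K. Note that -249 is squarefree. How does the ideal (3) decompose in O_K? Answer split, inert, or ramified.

ramified

d = -249 ≡ 3 (mod 4), so O_K = ℤ[√-249] and disc(K) = 4d = -996.
Ramification test: 3 | -996. The prime 3 ramifies in K.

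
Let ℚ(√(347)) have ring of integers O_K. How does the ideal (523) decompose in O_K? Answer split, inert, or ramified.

inert

Since 347 ≢ 1 mod 4, the ring of integers is ℤ[√347] with discriminant 4·347 = 1388.
disc(K) = 1388 is not divisible by 523; 523 is unramified.
(347/523) = 347^261 mod 523 = 522, giving Legendre symbol -1.
(347/523) = -1, so 523 is inert.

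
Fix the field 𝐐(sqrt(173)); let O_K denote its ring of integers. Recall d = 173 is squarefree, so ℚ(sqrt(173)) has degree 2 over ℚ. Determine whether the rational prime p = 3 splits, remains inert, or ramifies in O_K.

remains prime (inert)

173 mod 4 = 1, hence disc K = 173 and O_K = ℤ[(1+√173)/2].
3 ∤ 173, so 3 is unramified.
Legendre symbol by Euler's criterion: (173/3) ≡ 173^1 ≡ 2 (mod 3), i.e. (173/3) = -1.
d is a non-residue mod p, hence 3 remains inert in O_K.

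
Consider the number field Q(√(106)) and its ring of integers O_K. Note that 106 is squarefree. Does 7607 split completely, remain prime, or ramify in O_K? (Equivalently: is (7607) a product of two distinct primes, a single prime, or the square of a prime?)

d = 106 ≡ 2 (mod 4), so O_K = ℤ[√106] and disc(K) = 4d = 424.
Since gcd(7607, 424) = 1 the prime 7607 does not ramify.
Euler's criterion: 106^3803 mod 7607 = 1. Thus (106|7607) = 1.
(106/7607) = 1, so 7607 splits.

split — (7607) = 𝔭₁𝔭₂ with 𝔭₁ ≠ 𝔭₂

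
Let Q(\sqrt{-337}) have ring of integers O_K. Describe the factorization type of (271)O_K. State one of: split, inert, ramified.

Since -337 ≢ 1 mod 4, the ring of integers is ℤ[√-337] with discriminant 4·(-337) = -1348.
271 ∤ -1348, so 271 is unramified.
Compute (-337/271) via Euler: 205^((271-1)/2) mod 271 = 1, so (-337/271) = 1.
d is a quadratic residue mod p, hence 271 splits in O_K.

split — (271) = 𝔭₁𝔭₂ with 𝔭₁ ≠ 𝔭₂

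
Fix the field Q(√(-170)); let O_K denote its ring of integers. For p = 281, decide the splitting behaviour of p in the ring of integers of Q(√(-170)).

splits completely

-170 mod 4 = 2, hence disc K = 4·(-170) = -680 and O_K = ℤ[√-170].
281 ∤ -680, so 281 is unramified.
Euler's criterion: (-170)^140 mod 281 = 1. Thus (-170|281) = 1.
(-170/281) = 1, so 281 splits.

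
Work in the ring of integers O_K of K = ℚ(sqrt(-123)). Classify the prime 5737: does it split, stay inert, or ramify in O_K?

-123 mod 4 = 1, hence disc K = -123 and O_K = ℤ[(1+√-123)/2].
disc(K) = -123 is not divisible by 5737; 5737 is unramified.
Legendre symbol by Euler's criterion: (-123/5737) ≡ (-123)^2868 ≡ 5736 (mod 5737), i.e. (-123/5737) = -1.
(-123/5737) = -1, so 5737 is inert.

5737 remains inert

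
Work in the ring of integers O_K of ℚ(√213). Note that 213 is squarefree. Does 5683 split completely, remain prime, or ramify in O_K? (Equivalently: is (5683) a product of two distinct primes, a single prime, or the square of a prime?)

5683 splits in O_K

d = 213 ≡ 1 (mod 4), so O_K = ℤ[(1+√213)/2] and disc(K) = d = 213.
5683 ∤ 213, so 5683 is unramified.
(213/5683) = 213^2841 mod 5683 = 1, giving Legendre symbol 1.
d is a quadratic residue mod p, hence 5683 splits in O_K.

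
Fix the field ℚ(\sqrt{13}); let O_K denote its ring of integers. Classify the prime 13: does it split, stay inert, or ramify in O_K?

13 mod 4 = 1, hence disc K = 13 and O_K = ℤ[(1+√13)/2].
13 divides disc(K) = 13, so 13 ramifies.

13 is ramified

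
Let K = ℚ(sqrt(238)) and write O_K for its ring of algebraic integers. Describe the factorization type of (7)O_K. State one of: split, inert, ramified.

ramified

Since 238 ≢ 1 mod 4, the ring of integers is ℤ[√238] with discriminant 4·238 = 952.
disc(K) = 952 = 7·136, so p = 7 is ramified.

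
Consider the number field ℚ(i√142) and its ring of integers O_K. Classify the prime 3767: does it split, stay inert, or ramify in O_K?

Since -142 ≢ 1 mod 4, the ring of integers is ℤ[√-142] with discriminant 4·(-142) = -568.
Since gcd(3767, -568) = 1 the prime 3767 does not ramify.
(-142/3767) = 3625^1883 mod 3767 = 1, giving Legendre symbol 1.
Legendre symbol 1 ⇒ 3767 is split.

3767 splits in O_K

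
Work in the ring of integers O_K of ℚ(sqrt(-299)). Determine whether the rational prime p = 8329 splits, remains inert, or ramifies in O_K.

p splits

d = -299 ≡ 1 (mod 4), so O_K = ℤ[(1+√-299)/2] and disc(K) = d = -299.
8329 ∤ -299, so 8329 is unramified.
Compute (-299/8329) via Euler: 8030^((8329-1)/2) mod 8329 = 1, so (-299/8329) = 1.
Legendre symbol 1 ⇒ 8329 is split.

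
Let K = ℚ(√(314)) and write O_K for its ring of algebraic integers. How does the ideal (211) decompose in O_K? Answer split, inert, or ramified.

d = 314 ≡ 2 (mod 4), so O_K = ℤ[√314] and disc(K) = 4d = 1256.
disc(K) = 1256 is not divisible by 211; 211 is unramified.
Compute (314/211) via Euler: 103^((211-1)/2) mod 211 = 1, so (314/211) = 1.
Legendre symbol 1 ⇒ 211 is split.

splits completely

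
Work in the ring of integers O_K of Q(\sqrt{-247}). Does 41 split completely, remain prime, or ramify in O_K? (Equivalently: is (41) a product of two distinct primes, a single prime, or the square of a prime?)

split

d = -247 ≡ 1 (mod 4), so O_K = ℤ[(1+√-247)/2] and disc(K) = d = -247.
disc(K) = -247 is not divisible by 41; 41 is unramified.
Legendre symbol by Euler's criterion: (-247/41) ≡ (-247)^20 ≡ 1 (mod 41), i.e. (-247/41) = 1.
Legendre symbol 1 ⇒ 41 is split.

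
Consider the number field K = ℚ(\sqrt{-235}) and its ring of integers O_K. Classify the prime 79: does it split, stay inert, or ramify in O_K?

p splits

d = -235 ≡ 1 (mod 4), so O_K = ℤ[(1+√-235)/2] and disc(K) = d = -235.
Since gcd(79, -235) = 1 the prime 79 does not ramify.
Legendre symbol by Euler's criterion: (-235/79) ≡ (-235)^39 ≡ 1 (mod 79), i.e. (-235/79) = 1.
d is a quadratic residue mod p, hence 79 splits in O_K.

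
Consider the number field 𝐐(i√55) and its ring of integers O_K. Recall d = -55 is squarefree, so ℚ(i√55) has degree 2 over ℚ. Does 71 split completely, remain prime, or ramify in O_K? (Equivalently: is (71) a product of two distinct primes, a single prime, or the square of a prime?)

d = -55 ≡ 1 (mod 4), so O_K = ℤ[(1+√-55)/2] and disc(K) = d = -55.
disc(K) = -55 is not divisible by 71; 71 is unramified.
Compute (-55/71) via Euler: 16^((71-1)/2) mod 71 = 1, so (-55/71) = 1.
Legendre symbol 1 ⇒ 71 is split.

splits completely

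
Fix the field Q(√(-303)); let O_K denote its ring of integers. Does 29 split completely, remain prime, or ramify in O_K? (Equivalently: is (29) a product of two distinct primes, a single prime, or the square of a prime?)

Since -303 ≡ 1 mod 4, the ring of integers is ℤ[(1+√-303)/2] with discriminant -303.
29 ∤ -303, so 29 is unramified.
Euler's criterion: (-303)^14 mod 29 = 1. Thus (-303|29) = 1.
Legendre symbol 1 ⇒ 29 is split.

split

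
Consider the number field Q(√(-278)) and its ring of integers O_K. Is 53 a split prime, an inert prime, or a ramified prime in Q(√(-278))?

splits completely

-278 mod 4 = 2, hence disc K = 4·(-278) = -1112 and O_K = ℤ[√-278].
53 ∤ -1112, so 53 is unramified.
Legendre symbol by Euler's criterion: (-278/53) ≡ (-278)^26 ≡ 1 (mod 53), i.e. (-278/53) = 1.
(-278/53) = 1, so 53 splits.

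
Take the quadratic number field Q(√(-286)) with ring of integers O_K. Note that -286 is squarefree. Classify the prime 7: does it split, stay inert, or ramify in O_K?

split — (7) = 𝔭₁𝔭₂ with 𝔭₁ ≠ 𝔭₂

Since -286 ≢ 1 mod 4, the ring of integers is ℤ[√-286] with discriminant 4·(-286) = -1144.
disc(K) = -1144 is not divisible by 7; 7 is unramified.
Legendre symbol by Euler's criterion: (-286/7) ≡ (-286)^3 ≡ 1 (mod 7), i.e. (-286/7) = 1.
Legendre symbol 1 ⇒ 7 is split.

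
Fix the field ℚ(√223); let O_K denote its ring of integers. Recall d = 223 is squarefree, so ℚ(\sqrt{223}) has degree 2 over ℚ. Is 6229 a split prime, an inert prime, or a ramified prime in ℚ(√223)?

6229 remains inert

223 mod 4 = 3, hence disc K = 4·223 = 892 and O_K = ℤ[√223].
disc(K) = 892 is not divisible by 6229; 6229 is unramified.
Euler's criterion: 223^3114 mod 6229 = 6228. Thus (223|6229) = -1.
(223/6229) = -1, so 6229 is inert.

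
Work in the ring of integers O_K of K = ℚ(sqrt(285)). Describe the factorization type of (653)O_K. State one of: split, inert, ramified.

Since 285 ≡ 1 mod 4, the ring of integers is ℤ[(1+√285)/2] with discriminant 285.
disc(K) = 285 is not divisible by 653; 653 is unramified.
Euler's criterion: 285^326 mod 653 = 1. Thus (285|653) = 1.
d is a quadratic residue mod p, hence 653 splits in O_K.

split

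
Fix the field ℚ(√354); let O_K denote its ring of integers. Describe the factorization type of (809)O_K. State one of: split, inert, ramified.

split — (809) = 𝔭₁𝔭₂ with 𝔭₁ ≠ 𝔭₂

354 mod 4 = 2, hence disc K = 4·354 = 1416 and O_K = ℤ[√354].
disc(K) = 1416 is not divisible by 809; 809 is unramified.
Euler's criterion: 354^404 mod 809 = 1. Thus (354|809) = 1.
d is a quadratic residue mod p, hence 809 splits in O_K.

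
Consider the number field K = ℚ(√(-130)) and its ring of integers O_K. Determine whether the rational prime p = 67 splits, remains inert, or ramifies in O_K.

split

Since -130 ≢ 1 mod 4, the ring of integers is ℤ[√-130] with discriminant 4·(-130) = -520.
67 ∤ -520, so 67 is unramified.
Euler's criterion: (-130)^33 mod 67 = 1. Thus (-130|67) = 1.
d is a quadratic residue mod p, hence 67 splits in O_K.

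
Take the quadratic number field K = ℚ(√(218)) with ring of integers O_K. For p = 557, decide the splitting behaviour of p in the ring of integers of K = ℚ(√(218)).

inert

d = 218 ≡ 2 (mod 4), so O_K = ℤ[√218] and disc(K) = 4d = 872.
disc(K) = 872 is not divisible by 557; 557 is unramified.
Legendre symbol by Euler's criterion: (218/557) ≡ 218^278 ≡ 556 (mod 557), i.e. (218/557) = -1.
Legendre symbol -1 ⇒ 557 is inert.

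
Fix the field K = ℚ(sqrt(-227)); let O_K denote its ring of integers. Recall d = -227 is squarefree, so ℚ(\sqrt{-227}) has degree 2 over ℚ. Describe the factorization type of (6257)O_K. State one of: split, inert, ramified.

inert

-227 mod 4 = 1, hence disc K = -227 and O_K = ℤ[(1+√-227)/2].
disc(K) = -227 is not divisible by 6257; 6257 is unramified.
Legendre symbol by Euler's criterion: (-227/6257) ≡ (-227)^3128 ≡ 6256 (mod 6257), i.e. (-227/6257) = -1.
d is a non-residue mod p, hence 6257 remains inert in O_K.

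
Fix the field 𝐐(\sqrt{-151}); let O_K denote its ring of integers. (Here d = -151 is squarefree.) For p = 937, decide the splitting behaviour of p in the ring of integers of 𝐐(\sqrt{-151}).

p splits

d = -151 ≡ 1 (mod 4), so O_K = ℤ[(1+√-151)/2] and disc(K) = d = -151.
disc(K) = -151 is not divisible by 937; 937 is unramified.
Legendre symbol by Euler's criterion: (-151/937) ≡ (-151)^468 ≡ 1 (mod 937), i.e. (-151/937) = 1.
(-151/937) = 1, so 937 splits.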